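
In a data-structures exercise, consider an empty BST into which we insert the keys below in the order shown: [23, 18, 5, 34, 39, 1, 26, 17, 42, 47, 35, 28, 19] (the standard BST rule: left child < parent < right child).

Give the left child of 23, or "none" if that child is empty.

23: root
18: left child of 23 (depth 1)
5: left child of 18 (depth 2)
34: right child of 23 (depth 1)
39: right child of 34 (depth 2)
1: left child of 5 (depth 3)
26: left child of 34 (depth 2)
17: right child of 5 (depth 3)
42: right child of 39 (depth 3)
47: right child of 42 (depth 4)
35: left child of 39 (depth 3)
28: right child of 26 (depth 3)
19: right child of 18 (depth 2)

18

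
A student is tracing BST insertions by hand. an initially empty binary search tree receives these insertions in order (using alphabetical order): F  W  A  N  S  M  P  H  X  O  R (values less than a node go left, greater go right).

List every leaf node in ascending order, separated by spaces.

A H O R X

Insert F: tree is empty, so F becomes the root.
Insert W: W > F → go right. Place as right child of F.
Insert A: A < F → go left. Place as left child of F.
Insert N: N > F → go right; N < W → go left. Place as left child of W.
Insert S: S > F → go right; S < W → go left; S > N → go right. Place as right child of N.
Insert M: M > F → go right; M < W → go left; M < N → go left. Place as left child of N.
Insert P: P > F → go right; P < W → go left; P > N → go right; P < S → go left. Place as left child of S.
Insert H: H > F → go right; H < W → go left; H < N → go left; H < M → go left. Place as left child of M.
Insert X: X > F → go right; X > W → go right. Place as right child of W.
Insert O: O > F → go right; O < W → go left; O > N → go right; O < S → go left; O < P → go left. Place as left child of P.
Insert R: R > F → go right; R < W → go left; R > N → go right; R < S → go left; R > P → go right. Place as right child of P.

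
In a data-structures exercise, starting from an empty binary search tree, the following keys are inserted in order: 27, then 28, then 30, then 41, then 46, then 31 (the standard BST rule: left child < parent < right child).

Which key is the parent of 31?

Insert 27: tree is empty, so 27 becomes the root.
Insert 28: 28 > 27 → go right. Place as right child of 27.
Insert 30: 30 > 27 → go right; 30 > 28 → go right. Place as right child of 28.
Insert 41: 41 > 27 → go right; 41 > 28 → go right; 41 > 30 → go right. Place as right child of 30.
Insert 46: 46 > 27 → go right; 46 > 28 → go right; 46 > 30 → go right; 46 > 41 → go right. Place as right child of 41.
Insert 31: 31 > 27 → go right; 31 > 28 → go right; 31 > 30 → go right; 31 < 41 → go left. Place as left child of 41.

41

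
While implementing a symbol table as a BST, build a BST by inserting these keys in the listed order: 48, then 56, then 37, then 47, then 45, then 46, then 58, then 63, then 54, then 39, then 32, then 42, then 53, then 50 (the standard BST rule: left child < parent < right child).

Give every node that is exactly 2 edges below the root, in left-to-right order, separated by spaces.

48: root
56: right child of 48 (depth 1)
37: left child of 48 (depth 1)
47: right child of 37 (depth 2)
45: left child of 47 (depth 3)
46: right child of 45 (depth 4)
58: right child of 56 (depth 2)
63: right child of 58 (depth 3)
54: left child of 56 (depth 2)
39: left child of 45 (depth 4)
32: left child of 37 (depth 2)
42: right child of 39 (depth 5)
53: left child of 54 (depth 3)
50: left child of 53 (depth 4)

32 47 54 58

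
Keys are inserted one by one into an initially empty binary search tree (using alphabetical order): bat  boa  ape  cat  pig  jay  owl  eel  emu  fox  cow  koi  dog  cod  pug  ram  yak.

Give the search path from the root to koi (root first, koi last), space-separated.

bat boa cat pig jay owl koi

bat: root
boa: right child of bat (depth 1)
ape: left child of bat (depth 1)
cat: right child of boa (depth 2)
pig: right child of cat (depth 3)
jay: left child of pig (depth 4)
owl: right child of jay (depth 5)
eel: left child of jay (depth 5)
emu: right child of eel (depth 6)
fox: right child of emu (depth 7)
cow: left child of eel (depth 6)
koi: left child of owl (depth 6)
dog: right child of cow (depth 7)
cod: left child of cow (depth 7)
pug: right child of pig (depth 4)
ram: right child of pug (depth 5)
yak: right child of ram (depth 6)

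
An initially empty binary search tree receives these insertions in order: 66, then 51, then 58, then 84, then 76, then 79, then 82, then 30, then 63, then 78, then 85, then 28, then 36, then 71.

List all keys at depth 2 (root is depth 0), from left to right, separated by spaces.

66: root
51: left child of 66 (depth 1)
58: right child of 51 (depth 2)
84: right child of 66 (depth 1)
76: left child of 84 (depth 2)
79: right child of 76 (depth 3)
82: right child of 79 (depth 4)
30: left child of 51 (depth 2)
63: right child of 58 (depth 3)
78: left child of 79 (depth 4)
85: right child of 84 (depth 2)
28: left child of 30 (depth 3)
36: right child of 30 (depth 3)
71: left child of 76 (depth 3)

30 58 76 85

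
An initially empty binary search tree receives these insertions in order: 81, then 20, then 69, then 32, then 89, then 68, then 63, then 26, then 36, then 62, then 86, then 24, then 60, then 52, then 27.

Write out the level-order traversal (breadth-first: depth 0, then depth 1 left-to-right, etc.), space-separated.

Insert 81: tree is empty, so 81 becomes the root.
Insert 20: 20 < 81 → go left. Place as left child of 81.
Insert 69: 69 < 81 → go left; 69 > 20 → go right. Place as right child of 20.
Insert 32: 32 < 81 → go left; 32 > 20 → go right; 32 < 69 → go left. Place as left child of 69.
Insert 89: 89 > 81 → go right. Place as right child of 81.
Insert 68: 68 < 81 → go left; 68 > 20 → go right; 68 < 69 → go left; 68 > 32 → go right. Place as right child of 32.
Insert 63: 63 < 81 → go left; 63 > 20 → go right; 63 < 69 → go left; 63 > 32 → go right; 63 < 68 → go left. Place as left child of 68.
Insert 26: 26 < 81 → go left; 26 > 20 → go right; 26 < 69 → go left; 26 < 32 → go left. Place as left child of 32.
Insert 36: 36 < 81 → go left; 36 > 20 → go right; 36 < 69 → go left; 36 > 32 → go right; 36 < 68 → go left; 36 < 63 → go left. Place as left child of 63.
Insert 62: 62 < 81 → go left; 62 > 20 → go right; 62 < 69 → go left; 62 > 32 → go right; 62 < 68 → go left; 62 < 63 → go left; 62 > 36 → go right. Place as right child of 36.
Insert 86: 86 > 81 → go right; 86 < 89 → go left. Place as left child of 89.
Insert 24: 24 < 81 → go left; 24 > 20 → go right; 24 < 69 → go left; 24 < 32 → go left; 24 < 26 → go left. Place as left child of 26.
Insert 60: 60 < 81 → go left; 60 > 20 → go right; 60 < 69 → go left; 60 > 32 → go right; 60 < 68 → go left; 60 < 63 → go left; 60 > 36 → go right; 60 < 62 → go left. Place as left child of 62.
Insert 52: 52 < 81 → go left; 52 > 20 → go right; 52 < 69 → go left; 52 > 32 → go right; 52 < 68 → go left; 52 < 63 → go left; 52 > 36 → go right; 52 < 62 → go left; 52 < 60 → go left. Place as left child of 60.
Insert 27: 27 < 81 → go left; 27 > 20 → go right; 27 < 69 → go left; 27 < 32 → go left; 27 > 26 → go right. Place as right child of 26.

81 20 89 69 86 32 26 68 24 27 63 36 62 60 52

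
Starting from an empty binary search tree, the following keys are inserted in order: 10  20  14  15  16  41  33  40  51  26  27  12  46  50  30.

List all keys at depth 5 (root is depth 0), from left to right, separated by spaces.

27 50

10: root
20: right child of 10 (depth 1)
14: left child of 20 (depth 2)
15: right child of 14 (depth 3)
16: right child of 15 (depth 4)
41: right child of 20 (depth 2)
33: left child of 41 (depth 3)
40: right child of 33 (depth 4)
51: right child of 41 (depth 3)
26: left child of 33 (depth 4)
27: right child of 26 (depth 5)
12: left child of 14 (depth 3)
46: left child of 51 (depth 4)
50: right child of 46 (depth 5)
30: right child of 27 (depth 6)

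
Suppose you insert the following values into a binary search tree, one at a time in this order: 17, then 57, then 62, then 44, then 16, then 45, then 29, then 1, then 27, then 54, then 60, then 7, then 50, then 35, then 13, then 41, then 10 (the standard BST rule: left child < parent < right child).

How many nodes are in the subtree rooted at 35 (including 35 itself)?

Resulting structure (node: left, right):
  17: L=16, R=57
  57: L=44, R=62
  62: L=60, R=–
  44: L=29, R=45
  16: L=1, R=–
  45: L=–, R=54
  29: L=27, R=35
  1: L=–, R=7
  27: L=–, R=–
  54: L=50, R=–
  60: L=–, R=–
  7: L=–, R=13
  50: L=–, R=–
  35: L=–, R=41
  13: L=10, R=–
  41: L=–, R=–
  10: L=–, R=–

Subtree rooted at 35 contains: 35, 41 — 2 nodes.

2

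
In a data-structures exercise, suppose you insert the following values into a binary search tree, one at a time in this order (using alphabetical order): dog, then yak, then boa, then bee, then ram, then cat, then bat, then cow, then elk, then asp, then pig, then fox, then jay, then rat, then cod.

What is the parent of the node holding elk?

ram

Insert dog: tree is empty, so dog becomes the root.
Insert yak: yak > dog → go right. Place as right child of dog.
Insert boa: boa < dog → go left. Place as left child of dog.
Insert bee: bee < dog → go left; bee < boa → go left. Place as left child of boa.
Insert ram: ram > dog → go right; ram < yak → go left. Place as left child of yak.
Insert cat: cat < dog → go left; cat > boa → go right. Place as right child of boa.
Insert bat: bat < dog → go left; bat < boa → go left; bat < bee → go left. Place as left child of bee.
Insert cow: cow < dog → go left; cow > boa → go right; cow > cat → go right. Place as right child of cat.
Insert elk: elk > dog → go right; elk < yak → go left; elk < ram → go left. Place as left child of ram.
Insert asp: asp < dog → go left; asp < boa → go left; asp < bee → go left; asp < bat → go left. Place as left child of bat.
Insert pig: pig > dog → go right; pig < yak → go left; pig < ram → go left; pig > elk → go right. Place as right child of elk.
Insert fox: fox > dog → go right; fox < yak → go left; fox < ram → go left; fox > elk → go right; fox < pig → go left. Place as left child of pig.
Insert jay: jay > dog → go right; jay < yak → go left; jay < ram → go left; jay > elk → go right; jay < pig → go left; jay > fox → go right. Place as right child of fox.
Insert rat: rat > dog → go right; rat < yak → go left; rat > ram → go right. Place as right child of ram.
Insert cod: cod < dog → go left; cod > boa → go right; cod > cat → go right; cod < cow → go left. Place as left child of cow.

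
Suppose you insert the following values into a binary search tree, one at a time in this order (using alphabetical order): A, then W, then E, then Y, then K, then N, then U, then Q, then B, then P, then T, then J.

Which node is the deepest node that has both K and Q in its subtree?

A: root
W: right child of A (depth 1)
E: left child of W (depth 2)
Y: right child of W (depth 2)
K: right child of E (depth 3)
N: right child of K (depth 4)
U: right child of N (depth 5)
Q: left child of U (depth 6)
B: left child of E (depth 3)
P: left child of Q (depth 7)
T: right child of Q (depth 7)
J: left child of K (depth 4)

Path to K: A → W → E → K
Path to Q: A → W → E → K → N → U → Q
K lies on both paths and is an ancestor of the other node.

K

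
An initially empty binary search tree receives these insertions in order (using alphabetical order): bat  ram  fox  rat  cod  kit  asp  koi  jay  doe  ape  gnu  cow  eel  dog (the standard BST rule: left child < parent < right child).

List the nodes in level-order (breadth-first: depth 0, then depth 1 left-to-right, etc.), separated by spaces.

bat asp ram ape fox rat cod kit doe jay koi cow eel gnu dog

Insert bat: tree is empty, so bat becomes the root.
Insert ram: ram > bat → go right. Place as right child of bat.
Insert fox: fox > bat → go right; fox < ram → go left. Place as left child of ram.
Insert rat: rat > bat → go right; rat > ram → go right. Place as right child of ram.
Insert cod: cod > bat → go right; cod < ram → go left; cod < fox → go left. Place as left child of fox.
Insert kit: kit > bat → go right; kit < ram → go left; kit > fox → go right. Place as right child of fox.
Insert asp: asp < bat → go left. Place as left child of bat.
Insert koi: koi > bat → go right; koi < ram → go left; koi > fox → go right; koi > kit → go right. Place as right child of kit.
Insert jay: jay > bat → go right; jay < ram → go left; jay > fox → go right; jay < kit → go left. Place as left child of kit.
Insert doe: doe > bat → go right; doe < ram → go left; doe < fox → go left; doe > cod → go right. Place as right child of cod.
Insert ape: ape < bat → go left; ape < asp → go left. Place as left child of asp.
Insert gnu: gnu > bat → go right; gnu < ram → go left; gnu > fox → go right; gnu < kit → go left; gnu < jay → go left. Place as left child of jay.
Insert cow: cow > bat → go right; cow < ram → go left; cow < fox → go left; cow > cod → go right; cow < doe → go left. Place as left child of doe.
Insert eel: eel > bat → go right; eel < ram → go left; eel < fox → go left; eel > cod → go right; eel > doe → go right. Place as right child of doe.
Insert dog: dog > bat → go right; dog < ram → go left; dog < fox → go left; dog > cod → go right; dog > doe → go right; dog < eel → go left. Place as left child of eel.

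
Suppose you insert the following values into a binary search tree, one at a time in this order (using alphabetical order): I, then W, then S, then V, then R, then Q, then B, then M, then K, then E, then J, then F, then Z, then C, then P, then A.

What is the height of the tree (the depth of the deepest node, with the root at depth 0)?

I: root
W: right child of I (depth 1)
S: left child of W (depth 2)
V: right child of S (depth 3)
R: left child of S (depth 3)
Q: left child of R (depth 4)
B: left child of I (depth 1)
M: left child of Q (depth 5)
K: left child of M (depth 6)
E: right child of B (depth 2)
J: left child of K (depth 7)
F: right child of E (depth 3)
Z: right child of W (depth 2)
C: left child of E (depth 3)
P: right child of M (depth 6)
A: left child of B (depth 2)

The deepest node is J at depth 7.

7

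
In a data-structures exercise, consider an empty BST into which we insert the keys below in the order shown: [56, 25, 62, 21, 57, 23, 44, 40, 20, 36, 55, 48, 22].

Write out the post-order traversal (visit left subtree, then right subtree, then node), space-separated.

20 22 23 21 36 40 48 55 44 25 57 62 56

56: root
25: left child of 56 (depth 1)
62: right child of 56 (depth 1)
21: left child of 25 (depth 2)
57: left child of 62 (depth 2)
23: right child of 21 (depth 3)
44: right child of 25 (depth 2)
40: left child of 44 (depth 3)
20: left child of 21 (depth 3)
36: left child of 40 (depth 4)
55: right child of 44 (depth 3)
48: left child of 55 (depth 4)
22: left child of 23 (depth 4)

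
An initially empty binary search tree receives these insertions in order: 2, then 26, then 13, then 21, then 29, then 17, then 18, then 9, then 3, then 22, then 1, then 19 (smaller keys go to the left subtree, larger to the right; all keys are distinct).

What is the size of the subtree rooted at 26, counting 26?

10

2: root
26: right child of 2 (depth 1)
13: left child of 26 (depth 2)
21: right child of 13 (depth 3)
29: right child of 26 (depth 2)
17: left child of 21 (depth 4)
18: right child of 17 (depth 5)
9: left child of 13 (depth 3)
3: left child of 9 (depth 4)
22: right child of 21 (depth 4)
1: left child of 2 (depth 1)
19: right child of 18 (depth 6)

Subtree rooted at 26 contains: 26, 13, 9, 3, 21, 17, 18, 19, 22, 29 — 10 nodes.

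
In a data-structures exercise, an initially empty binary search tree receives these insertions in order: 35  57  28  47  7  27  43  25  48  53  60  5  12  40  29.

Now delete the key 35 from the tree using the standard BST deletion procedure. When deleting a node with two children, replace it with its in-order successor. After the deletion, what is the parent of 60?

57

35: root
57: right child of 35 (depth 1)
28: left child of 35 (depth 1)
47: left child of 57 (depth 2)
7: left child of 28 (depth 2)
27: right child of 7 (depth 3)
43: left child of 47 (depth 3)
25: left child of 27 (depth 4)
48: right child of 47 (depth 3)
53: right child of 48 (depth 4)
60: right child of 57 (depth 2)
5: left child of 7 (depth 3)
12: left child of 25 (depth 5)
40: left child of 43 (depth 4)
29: right child of 28 (depth 2)

Delete 35 (two children — replace with in-order successor).
After deletion, 60's parent is 57.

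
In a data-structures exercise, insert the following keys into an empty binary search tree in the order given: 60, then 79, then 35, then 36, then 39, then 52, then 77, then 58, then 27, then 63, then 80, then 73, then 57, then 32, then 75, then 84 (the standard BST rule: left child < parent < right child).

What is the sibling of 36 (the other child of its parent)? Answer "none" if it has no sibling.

27

Insert 60: tree is empty, so 60 becomes the root.
Insert 79: 79 > 60 → go right. Place as right child of 60.
Insert 35: 35 < 60 → go left. Place as left child of 60.
Insert 36: 36 < 60 → go left; 36 > 35 → go right. Place as right child of 35.
Insert 39: 39 < 60 → go left; 39 > 35 → go right; 39 > 36 → go right. Place as right child of 36.
Insert 52: 52 < 60 → go left; 52 > 35 → go right; 52 > 36 → go right; 52 > 39 → go right. Place as right child of 39.
Insert 77: 77 > 60 → go right; 77 < 79 → go left. Place as left child of 79.
Insert 58: 58 < 60 → go left; 58 > 35 → go right; 58 > 36 → go right; 58 > 39 → go right; 58 > 52 → go right. Place as right child of 52.
Insert 27: 27 < 60 → go left; 27 < 35 → go left. Place as left child of 35.
Insert 63: 63 > 60 → go right; 63 < 79 → go left; 63 < 77 → go left. Place as left child of 77.
Insert 80: 80 > 60 → go right; 80 > 79 → go right. Place as right child of 79.
Insert 73: 73 > 60 → go right; 73 < 79 → go left; 73 < 77 → go left; 73 > 63 → go right. Place as right child of 63.
Insert 57: 57 < 60 → go left; 57 > 35 → go right; 57 > 36 → go right; 57 > 39 → go right; 57 > 52 → go right; 57 < 58 → go left. Place as left child of 58.
Insert 32: 32 < 60 → go left; 32 < 35 → go left; 32 > 27 → go right. Place as right child of 27.
Insert 75: 75 > 60 → go right; 75 < 79 → go left; 75 < 77 → go left; 75 > 63 → go right; 75 > 73 → go right. Place as right child of 73.
Insert 84: 84 > 60 → go right; 84 > 79 → go right; 84 > 80 → go right. Place as right child of 80.

36's parent is 35; the other child of 35 is 27.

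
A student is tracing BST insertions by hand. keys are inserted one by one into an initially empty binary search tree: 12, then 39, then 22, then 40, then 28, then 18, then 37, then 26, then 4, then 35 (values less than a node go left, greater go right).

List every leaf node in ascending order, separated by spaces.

12: root
39: right child of 12 (depth 1)
22: left child of 39 (depth 2)
40: right child of 39 (depth 2)
28: right child of 22 (depth 3)
18: left child of 22 (depth 3)
37: right child of 28 (depth 4)
26: left child of 28 (depth 4)
4: left child of 12 (depth 1)
35: left child of 37 (depth 5)

4 18 26 35 40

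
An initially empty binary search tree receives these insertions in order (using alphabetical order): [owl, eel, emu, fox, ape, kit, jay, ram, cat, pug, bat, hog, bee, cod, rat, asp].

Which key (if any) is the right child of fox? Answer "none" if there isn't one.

kit

owl: root
eel: left child of owl (depth 1)
emu: right child of eel (depth 2)
fox: right child of emu (depth 3)
ape: left child of eel (depth 2)
kit: right child of fox (depth 4)
jay: left child of kit (depth 5)
ram: right child of owl (depth 1)
cat: right child of ape (depth 3)
pug: left child of ram (depth 2)
bat: left child of cat (depth 4)
hog: left child of jay (depth 6)
bee: right child of bat (depth 5)
cod: right child of cat (depth 4)
rat: right child of ram (depth 2)
asp: left child of bat (depth 5)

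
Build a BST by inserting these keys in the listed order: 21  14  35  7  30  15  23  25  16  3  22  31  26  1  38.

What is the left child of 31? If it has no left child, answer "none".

Resulting structure (node: left, right):
  21: L=14, R=35
  14: L=7, R=15
  35: L=30, R=38
  7: L=3, R=–
  30: L=23, R=31
  15: L=–, R=16
  23: L=22, R=25
  25: L=–, R=26
  16: L=–, R=–
  3: L=1, R=–
  22: L=–, R=–
  31: L=–, R=–
  26: L=–, R=–
  1: L=–, R=–
  38: L=–, R=–

none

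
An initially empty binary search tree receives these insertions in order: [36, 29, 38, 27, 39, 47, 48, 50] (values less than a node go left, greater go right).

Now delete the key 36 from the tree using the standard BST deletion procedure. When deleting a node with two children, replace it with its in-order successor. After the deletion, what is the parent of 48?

47

Insert 36: tree is empty, so 36 becomes the root.
Insert 29: 29 < 36 → go left. Place as left child of 36.
Insert 38: 38 > 36 → go right. Place as right child of 36.
Insert 27: 27 < 36 → go left; 27 < 29 → go left. Place as left child of 29.
Insert 39: 39 > 36 → go right; 39 > 38 → go right. Place as right child of 38.
Insert 47: 47 > 36 → go right; 47 > 38 → go right; 47 > 39 → go right. Place as right child of 39.
Insert 48: 48 > 36 → go right; 48 > 38 → go right; 48 > 39 → go right; 48 > 47 → go right. Place as right child of 47.
Insert 50: 50 > 36 → go right; 50 > 38 → go right; 50 > 39 → go right; 50 > 47 → go right; 50 > 48 → go right. Place as right child of 48.

Delete 36 (two children — replace with in-order successor).
After deletion, 48's parent is 47.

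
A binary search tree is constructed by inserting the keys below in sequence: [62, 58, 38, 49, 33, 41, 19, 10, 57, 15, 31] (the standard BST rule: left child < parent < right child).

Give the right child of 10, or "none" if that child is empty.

15

Insert 62: tree is empty, so 62 becomes the root.
Insert 58: 58 < 62 → go left. Place as left child of 62.
Insert 38: 38 < 62 → go left; 38 < 58 → go left. Place as left child of 58.
Insert 49: 49 < 62 → go left; 49 < 58 → go left; 49 > 38 → go right. Place as right child of 38.
Insert 33: 33 < 62 → go left; 33 < 58 → go left; 33 < 38 → go left. Place as left child of 38.
Insert 41: 41 < 62 → go left; 41 < 58 → go left; 41 > 38 → go right; 41 < 49 → go left. Place as left child of 49.
Insert 19: 19 < 62 → go left; 19 < 58 → go left; 19 < 38 → go left; 19 < 33 → go left. Place as left child of 33.
Insert 10: 10 < 62 → go left; 10 < 58 → go left; 10 < 38 → go left; 10 < 33 → go left; 10 < 19 → go left. Place as left child of 19.
Insert 57: 57 < 62 → go left; 57 < 58 → go left; 57 > 38 → go right; 57 > 49 → go right. Place as right child of 49.
Insert 15: 15 < 62 → go left; 15 < 58 → go left; 15 < 38 → go left; 15 < 33 → go left; 15 < 19 → go left; 15 > 10 → go right. Place as right child of 10.
Insert 31: 31 < 62 → go left; 31 < 58 → go left; 31 < 38 → go left; 31 < 33 → go left; 31 > 19 → go right. Place as right child of 19.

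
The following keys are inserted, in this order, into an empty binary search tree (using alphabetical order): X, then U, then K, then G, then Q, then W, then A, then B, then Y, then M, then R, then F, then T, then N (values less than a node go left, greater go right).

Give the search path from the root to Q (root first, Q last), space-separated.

Insert X: tree is empty, so X becomes the root.
Insert U: U < X → go left. Place as left child of X.
Insert K: K < X → go left; K < U → go left. Place as left child of U.
Insert G: G < X → go left; G < U → go left; G < K → go left. Place as left child of K.
Insert Q: Q < X → go left; Q < U → go left; Q > K → go right. Place as right child of K.
Insert W: W < X → go left; W > U → go right. Place as right child of U.
Insert A: A < X → go left; A < U → go left; A < K → go left; A < G → go left. Place as left child of G.
Insert B: B < X → go left; B < U → go left; B < K → go left; B < G → go left; B > A → go right. Place as right child of A.
Insert Y: Y > X → go right. Place as right child of X.
Insert M: M < X → go left; M < U → go left; M > K → go right; M < Q → go left. Place as left child of Q.
Insert R: R < X → go left; R < U → go left; R > K → go right; R > Q → go right. Place as right child of Q.
Insert F: F < X → go left; F < U → go left; F < K → go left; F < G → go left; F > A → go right; F > B → go right. Place as right child of B.
Insert T: T < X → go left; T < U → go left; T > K → go right; T > Q → go right; T > R → go right. Place as right child of R.
Insert N: N < X → go left; N < U → go left; N > K → go right; N < Q → go left; N > M → go right. Place as right child of M.

X U K Q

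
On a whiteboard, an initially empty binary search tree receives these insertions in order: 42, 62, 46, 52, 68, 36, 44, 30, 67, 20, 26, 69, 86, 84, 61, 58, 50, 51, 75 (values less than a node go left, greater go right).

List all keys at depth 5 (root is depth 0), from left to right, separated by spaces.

Insert 42: tree is empty, so 42 becomes the root.
Insert 62: 62 > 42 → go right. Place as right child of 42.
Insert 46: 46 > 42 → go right; 46 < 62 → go left. Place as left child of 62.
Insert 52: 52 > 42 → go right; 52 < 62 → go left; 52 > 46 → go right. Place as right child of 46.
Insert 68: 68 > 42 → go right; 68 > 62 → go right. Place as right child of 62.
Insert 36: 36 < 42 → go left. Place as left child of 42.
Insert 44: 44 > 42 → go right; 44 < 62 → go left; 44 < 46 → go left. Place as left child of 46.
Insert 30: 30 < 42 → go left; 30 < 36 → go left. Place as left child of 36.
Insert 67: 67 > 42 → go right; 67 > 62 → go right; 67 < 68 → go left. Place as left child of 68.
Insert 20: 20 < 42 → go left; 20 < 36 → go left; 20 < 30 → go left. Place as left child of 30.
Insert 26: 26 < 42 → go left; 26 < 36 → go left; 26 < 30 → go left; 26 > 20 → go right. Place as right child of 20.
Insert 69: 69 > 42 → go right; 69 > 62 → go right; 69 > 68 → go right. Place as right child of 68.
Insert 86: 86 > 42 → go right; 86 > 62 → go right; 86 > 68 → go right; 86 > 69 → go right. Place as right child of 69.
Insert 84: 84 > 42 → go right; 84 > 62 → go right; 84 > 68 → go right; 84 > 69 → go right; 84 < 86 → go left. Place as left child of 86.
Insert 61: 61 > 42 → go right; 61 < 62 → go left; 61 > 46 → go right; 61 > 52 → go right. Place as right child of 52.
Insert 58: 58 > 42 → go right; 58 < 62 → go left; 58 > 46 → go right; 58 > 52 → go right; 58 < 61 → go left. Place as left child of 61.
Insert 50: 50 > 42 → go right; 50 < 62 → go left; 50 > 46 → go right; 50 < 52 → go left. Place as left child of 52.
Insert 51: 51 > 42 → go right; 51 < 62 → go left; 51 > 46 → go right; 51 < 52 → go left; 51 > 50 → go right. Place as right child of 50.
Insert 75: 75 > 42 → go right; 75 > 62 → go right; 75 > 68 → go right; 75 > 69 → go right; 75 < 86 → go left; 75 < 84 → go left. Place as left child of 84.

51 58 84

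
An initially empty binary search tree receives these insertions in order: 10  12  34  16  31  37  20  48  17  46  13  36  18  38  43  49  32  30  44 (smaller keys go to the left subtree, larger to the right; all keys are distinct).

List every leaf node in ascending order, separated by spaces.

13 18 30 32 36 44 49

Resulting structure (node: left, right):
  10: L=–, R=12
  12: L=–, R=34
  34: L=16, R=37
  16: L=13, R=31
  31: L=20, R=32
  37: L=36, R=48
  20: L=17, R=30
  48: L=46, R=49
  17: L=–, R=18
  46: L=38, R=–
  13: L=–, R=–
  36: L=–, R=–
  18: L=–, R=–
  38: L=–, R=43
  43: L=–, R=44
  49: L=–, R=–
  32: L=–, R=–
  30: L=–, R=–
  44: L=–, R=–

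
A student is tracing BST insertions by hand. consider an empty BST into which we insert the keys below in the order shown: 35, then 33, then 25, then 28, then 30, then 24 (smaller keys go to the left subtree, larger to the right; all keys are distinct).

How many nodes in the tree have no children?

2

35: root
33: left child of 35 (depth 1)
25: left child of 33 (depth 2)
28: right child of 25 (depth 3)
30: right child of 28 (depth 4)
24: left child of 25 (depth 3)

Leaves: 24, 30 — 2 in total.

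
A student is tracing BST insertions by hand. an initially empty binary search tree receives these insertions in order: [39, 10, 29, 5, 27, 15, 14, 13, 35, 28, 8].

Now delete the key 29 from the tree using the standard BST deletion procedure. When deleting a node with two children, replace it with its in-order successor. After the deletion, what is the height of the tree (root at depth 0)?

6

39: root
10: left child of 39 (depth 1)
29: right child of 10 (depth 2)
5: left child of 10 (depth 2)
27: left child of 29 (depth 3)
15: left child of 27 (depth 4)
14: left child of 15 (depth 5)
13: left child of 14 (depth 6)
35: right child of 29 (depth 3)
28: right child of 27 (depth 4)
8: right child of 5 (depth 3)

Delete 29 (two children — replace with in-order successor).
After deletion, deepest node is 13 at depth 6.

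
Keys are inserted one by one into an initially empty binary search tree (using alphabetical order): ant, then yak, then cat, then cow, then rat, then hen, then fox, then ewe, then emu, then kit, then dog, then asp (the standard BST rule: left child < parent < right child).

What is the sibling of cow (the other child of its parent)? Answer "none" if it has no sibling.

asp

Insert ant: tree is empty, so ant becomes the root.
Insert yak: yak > ant → go right. Place as right child of ant.
Insert cat: cat > ant → go right; cat < yak → go left. Place as left child of yak.
Insert cow: cow > ant → go right; cow < yak → go left; cow > cat → go right. Place as right child of cat.
Insert rat: rat > ant → go right; rat < yak → go left; rat > cat → go right; rat > cow → go right. Place as right child of cow.
Insert hen: hen > ant → go right; hen < yak → go left; hen > cat → go right; hen > cow → go right; hen < rat → go left. Place as left child of rat.
Insert fox: fox > ant → go right; fox < yak → go left; fox > cat → go right; fox > cow → go right; fox < rat → go left; fox < hen → go left. Place as left child of hen.
Insert ewe: ewe > ant → go right; ewe < yak → go left; ewe > cat → go right; ewe > cow → go right; ewe < rat → go left; ewe < hen → go left; ewe < fox → go left. Place as left child of fox.
Insert emu: emu > ant → go right; emu < yak → go left; emu > cat → go right; emu > cow → go right; emu < rat → go left; emu < hen → go left; emu < fox → go left; emu < ewe → go left. Place as left child of ewe.
Insert kit: kit > ant → go right; kit < yak → go left; kit > cat → go right; kit > cow → go right; kit < rat → go left; kit > hen → go right. Place as right child of hen.
Insert dog: dog > ant → go right; dog < yak → go left; dog > cat → go right; dog > cow → go right; dog < rat → go left; dog < hen → go left; dog < fox → go left; dog < ewe → go left; dog < emu → go left. Place as left child of emu.
Insert asp: asp > ant → go right; asp < yak → go left; asp < cat → go left. Place as left child of cat.

cow's parent is cat; the other child of cat is asp.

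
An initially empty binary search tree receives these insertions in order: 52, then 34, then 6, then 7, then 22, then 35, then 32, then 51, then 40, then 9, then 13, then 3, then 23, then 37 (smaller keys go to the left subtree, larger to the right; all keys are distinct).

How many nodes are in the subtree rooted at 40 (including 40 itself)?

Insert 52: tree is empty, so 52 becomes the root.
Insert 34: 34 < 52 → go left. Place as left child of 52.
Insert 6: 6 < 52 → go left; 6 < 34 → go left. Place as left child of 34.
Insert 7: 7 < 52 → go left; 7 < 34 → go left; 7 > 6 → go right. Place as right child of 6.
Insert 22: 22 < 52 → go left; 22 < 34 → go left; 22 > 6 → go right; 22 > 7 → go right. Place as right child of 7.
Insert 35: 35 < 52 → go left; 35 > 34 → go right. Place as right child of 34.
Insert 32: 32 < 52 → go left; 32 < 34 → go left; 32 > 6 → go right; 32 > 7 → go right; 32 > 22 → go right. Place as right child of 22.
Insert 51: 51 < 52 → go left; 51 > 34 → go right; 51 > 35 → go right. Place as right child of 35.
Insert 40: 40 < 52 → go left; 40 > 34 → go right; 40 > 35 → go right; 40 < 51 → go left. Place as left child of 51.
Insert 9: 9 < 52 → go left; 9 < 34 → go left; 9 > 6 → go right; 9 > 7 → go right; 9 < 22 → go left. Place as left child of 22.
Insert 13: 13 < 52 → go left; 13 < 34 → go left; 13 > 6 → go right; 13 > 7 → go right; 13 < 22 → go left; 13 > 9 → go right. Place as right child of 9.
Insert 3: 3 < 52 → go left; 3 < 34 → go left; 3 < 6 → go left. Place as left child of 6.
Insert 23: 23 < 52 → go left; 23 < 34 → go left; 23 > 6 → go right; 23 > 7 → go right; 23 > 22 → go right; 23 < 32 → go left. Place as left child of 32.
Insert 37: 37 < 52 → go left; 37 > 34 → go right; 37 > 35 → go right; 37 < 51 → go left; 37 < 40 → go left. Place as left child of 40.

Subtree rooted at 40 contains: 40, 37 — 2 nodes.

2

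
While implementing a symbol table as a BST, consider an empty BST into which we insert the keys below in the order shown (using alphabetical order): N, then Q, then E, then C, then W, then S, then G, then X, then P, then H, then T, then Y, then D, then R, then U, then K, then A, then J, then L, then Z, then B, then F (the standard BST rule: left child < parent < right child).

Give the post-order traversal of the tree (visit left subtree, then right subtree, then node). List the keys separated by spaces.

Resulting structure (node: left, right):
  N: L=E, R=Q
  Q: L=P, R=W
  E: L=C, R=G
  C: L=A, R=D
  W: L=S, R=X
  S: L=R, R=T
  G: L=F, R=H
  X: L=–, R=Y
  P: L=–, R=–
  H: L=–, R=K
  T: L=–, R=U
  Y: L=–, R=Z
  D: L=–, R=–
  R: L=–, R=–
  U: L=–, R=–
  K: L=J, R=L
  A: L=–, R=B
  J: L=–, R=–
  L: L=–, R=–
  Z: L=–, R=–
  B: L=–, R=–
  F: L=–, R=–

B A D C F J L K H G E P R U T S Z Y X W Q N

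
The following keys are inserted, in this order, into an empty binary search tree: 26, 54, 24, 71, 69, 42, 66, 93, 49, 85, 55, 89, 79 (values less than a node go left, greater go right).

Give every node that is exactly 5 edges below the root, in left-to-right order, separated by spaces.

Resulting structure (node: left, right):
  26: L=24, R=54
  54: L=42, R=71
  24: L=–, R=–
  71: L=69, R=93
  69: L=66, R=–
  42: L=–, R=49
  66: L=55, R=–
  93: L=85, R=–
  49: L=–, R=–
  85: L=79, R=89
  55: L=–, R=–
  89: L=–, R=–
  79: L=–, R=–

55 79 89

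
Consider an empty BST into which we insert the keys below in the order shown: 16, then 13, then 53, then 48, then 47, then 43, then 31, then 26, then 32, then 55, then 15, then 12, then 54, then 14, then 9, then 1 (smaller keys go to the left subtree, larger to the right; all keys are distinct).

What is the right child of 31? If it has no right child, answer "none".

32

Resulting structure (node: left, right):
  16: L=13, R=53
  13: L=12, R=15
  53: L=48, R=55
  48: L=47, R=–
  47: L=43, R=–
  43: L=31, R=–
  31: L=26, R=32
  26: L=–, R=–
  32: L=–, R=–
  55: L=54, R=–
  15: L=14, R=–
  12: L=9, R=–
  54: L=–, R=–
  14: L=–, R=–
  9: L=1, R=–
  1: L=–, R=–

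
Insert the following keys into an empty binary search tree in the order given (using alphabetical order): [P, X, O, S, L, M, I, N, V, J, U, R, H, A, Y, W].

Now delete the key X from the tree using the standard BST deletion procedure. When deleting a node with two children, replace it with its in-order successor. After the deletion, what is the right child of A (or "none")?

Insert P: tree is empty, so P becomes the root.
Insert X: X > P → go right. Place as right child of P.
Insert O: O < P → go left. Place as left child of P.
Insert S: S > P → go right; S < X → go left. Place as left child of X.
Insert L: L < P → go left; L < O → go left. Place as left child of O.
Insert M: M < P → go left; M < O → go left; M > L → go right. Place as right child of L.
Insert I: I < P → go left; I < O → go left; I < L → go left. Place as left child of L.
Insert N: N < P → go left; N < O → go left; N > L → go right; N > M → go right. Place as right child of M.
Insert V: V > P → go right; V < X → go left; V > S → go right. Place as right child of S.
Insert J: J < P → go left; J < O → go left; J < L → go left; J > I → go right. Place as right child of I.
Insert U: U > P → go right; U < X → go left; U > S → go right; U < V → go left. Place as left child of V.
Insert R: R > P → go right; R < X → go left; R < S → go left. Place as left child of S.
Insert H: H < P → go left; H < O → go left; H < L → go left; H < I → go left. Place as left child of I.
Insert A: A < P → go left; A < O → go left; A < L → go left; A < I → go left; A < H → go left. Place as left child of H.
Insert Y: Y > P → go right; Y > X → go right. Place as right child of X.
Insert W: W > P → go right; W < X → go left; W > S → go right; W > V → go right. Place as right child of V.

Delete X (two children — replace with in-order successor).
After deletion, A's right child: none.

none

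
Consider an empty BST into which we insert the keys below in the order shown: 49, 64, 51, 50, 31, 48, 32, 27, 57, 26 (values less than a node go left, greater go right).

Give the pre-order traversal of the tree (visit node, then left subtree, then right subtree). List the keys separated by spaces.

49: root
64: right child of 49 (depth 1)
51: left child of 64 (depth 2)
50: left child of 51 (depth 3)
31: left child of 49 (depth 1)
48: right child of 31 (depth 2)
32: left child of 48 (depth 3)
27: left child of 31 (depth 2)
57: right child of 51 (depth 3)
26: left child of 27 (depth 3)

49 31 27 26 48 32 64 51 50 57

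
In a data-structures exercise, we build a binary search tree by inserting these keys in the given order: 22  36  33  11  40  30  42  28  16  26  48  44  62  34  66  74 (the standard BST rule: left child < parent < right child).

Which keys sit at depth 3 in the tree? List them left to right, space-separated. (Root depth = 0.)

Resulting structure (node: left, right):
  22: L=11, R=36
  36: L=33, R=40
  33: L=30, R=34
  11: L=–, R=16
  40: L=–, R=42
  30: L=28, R=–
  42: L=–, R=48
  28: L=26, R=–
  16: L=–, R=–
  26: L=–, R=–
  48: L=44, R=62
  44: L=–, R=–
  62: L=–, R=66
  34: L=–, R=–
  66: L=–, R=74
  74: L=–, R=–

30 34 42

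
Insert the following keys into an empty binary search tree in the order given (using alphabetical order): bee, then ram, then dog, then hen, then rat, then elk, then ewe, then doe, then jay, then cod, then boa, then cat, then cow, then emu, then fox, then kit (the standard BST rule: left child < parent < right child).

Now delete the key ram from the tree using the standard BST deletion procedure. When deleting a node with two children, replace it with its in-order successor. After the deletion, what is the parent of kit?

Insert bee: tree is empty, so bee becomes the root.
Insert ram: ram > bee → go right. Place as right child of bee.
Insert dog: dog > bee → go right; dog < ram → go left. Place as left child of ram.
Insert hen: hen > bee → go right; hen < ram → go left; hen > dog → go right. Place as right child of dog.
Insert rat: rat > bee → go right; rat > ram → go right. Place as right child of ram.
Insert elk: elk > bee → go right; elk < ram → go left; elk > dog → go right; elk < hen → go left. Place as left child of hen.
Insert ewe: ewe > bee → go right; ewe < ram → go left; ewe > dog → go right; ewe < hen → go left; ewe > elk → go right. Place as right child of elk.
Insert doe: doe > bee → go right; doe < ram → go left; doe < dog → go left. Place as left child of dog.
Insert jay: jay > bee → go right; jay < ram → go left; jay > dog → go right; jay > hen → go right. Place as right child of hen.
Insert cod: cod > bee → go right; cod < ram → go left; cod < dog → go left; cod < doe → go left. Place as left child of doe.
Insert boa: boa > bee → go right; boa < ram → go left; boa < dog → go left; boa < doe → go left; boa < cod → go left. Place as left child of cod.
Insert cat: cat > bee → go right; cat < ram → go left; cat < dog → go left; cat < doe → go left; cat < cod → go left; cat > boa → go right. Place as right child of boa.
Insert cow: cow > bee → go right; cow < ram → go left; cow < dog → go left; cow < doe → go left; cow > cod → go right. Place as right child of cod.
Insert emu: emu > bee → go right; emu < ram → go left; emu > dog → go right; emu < hen → go left; emu > elk → go right; emu < ewe → go left. Place as left child of ewe.
Insert fox: fox > bee → go right; fox < ram → go left; fox > dog → go right; fox < hen → go left; fox > elk → go right; fox > ewe → go right. Place as right child of ewe.
Insert kit: kit > bee → go right; kit < ram → go left; kit > dog → go right; kit > hen → go right; kit > jay → go right. Place as right child of jay.

Delete ram (two children — replace with in-order successor).
After deletion, kit's parent is jay.

jay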